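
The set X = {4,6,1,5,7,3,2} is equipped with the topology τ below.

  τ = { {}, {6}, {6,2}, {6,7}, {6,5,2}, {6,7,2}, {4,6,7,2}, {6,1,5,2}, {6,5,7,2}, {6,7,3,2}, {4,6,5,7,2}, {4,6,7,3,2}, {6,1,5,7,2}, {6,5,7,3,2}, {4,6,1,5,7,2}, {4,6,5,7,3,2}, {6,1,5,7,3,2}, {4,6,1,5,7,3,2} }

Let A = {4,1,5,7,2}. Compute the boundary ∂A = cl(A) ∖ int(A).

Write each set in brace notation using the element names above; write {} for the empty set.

{4,1,5,7,3,2}

opens ⊆ A: {}; union → int = {}
complement {6,3}; its interior {6}; cl(A) = X∖{6} = {4,1,5,7,3,2}
boundary = {4,1,5,7,3,2} ∖ {} = {4,1,5,7,3,2}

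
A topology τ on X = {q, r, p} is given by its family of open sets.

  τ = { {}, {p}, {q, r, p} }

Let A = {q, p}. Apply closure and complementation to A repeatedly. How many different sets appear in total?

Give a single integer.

cl via duality: int({r}) = {}, so X∖{} = {q, r, p}
Write k for closure, c for complement:
  1. A     = {q, p}
  2. kA    = {q, r, p}
  3. cA    = {r}
  4. ckA   = {}
  5. kcA   = {q, r}
  6. ckcA  = {p}
applying k or c yields no new set

6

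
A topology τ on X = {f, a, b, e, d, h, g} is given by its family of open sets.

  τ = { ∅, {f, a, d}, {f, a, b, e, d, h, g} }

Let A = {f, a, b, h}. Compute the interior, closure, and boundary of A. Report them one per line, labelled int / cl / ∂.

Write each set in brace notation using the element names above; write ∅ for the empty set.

open subsets of A: ∅; so int(A) = ∅
closure: X∖int(X∖A) = X∖∅ = {f, a, b, e, d, h, g}
∂A = {f, a, b, e, d, h, g} minus ∅ = {f, a, b, e, d, h, g}

int(A) = ∅
cl(A)  = {f, a, b, e, d, h, g}
∂A     = {f, a, b, e, d, h, g}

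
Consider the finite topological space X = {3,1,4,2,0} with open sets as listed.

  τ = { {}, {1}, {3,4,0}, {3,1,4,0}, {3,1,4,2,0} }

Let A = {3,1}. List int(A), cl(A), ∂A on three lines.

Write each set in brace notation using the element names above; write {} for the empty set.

interior: largest open inside A is {1} (from {}, {1})
cl via duality: int({4,2,0}) = {}, so X∖{} = {3,1,4,2,0}
cl∖int = {3,4,2,0}

int(A) = {1}
cl(A)  = {3,1,4,2,0}
∂A     = {3,4,2,0}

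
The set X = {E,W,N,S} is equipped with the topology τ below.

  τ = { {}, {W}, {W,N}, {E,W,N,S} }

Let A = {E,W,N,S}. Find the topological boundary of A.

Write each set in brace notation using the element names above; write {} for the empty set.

U open, U⊆A: {}, {W}, {W,N}, {E,W,N,S}. int(A) = ⋃ = {E,W,N,S}
X∖A={}, int(X∖A)={}, hence cl(A)={E,W,N,S}
∂A: remove int from cl → {}

{}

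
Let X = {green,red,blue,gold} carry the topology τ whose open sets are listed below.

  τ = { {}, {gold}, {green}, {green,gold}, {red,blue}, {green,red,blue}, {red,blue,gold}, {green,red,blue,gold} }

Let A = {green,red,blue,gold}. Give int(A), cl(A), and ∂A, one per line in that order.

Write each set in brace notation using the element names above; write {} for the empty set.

open subsets of A: {}, {gold}, {green}, {green,gold}, {red,blue}, {red,blue,gold}, {green,red,blue}, {green,red,blue,gold}; so int(A) = {green,red,blue,gold}
closure: X∖int(X∖A) = X∖{} = {green,red,blue,gold}
∂A = {green,red,blue,gold} minus {green,red,blue,gold} = {}

int(A) = {green,red,blue,gold}
cl(A)  = {green,red,blue,gold}
∂A     = {}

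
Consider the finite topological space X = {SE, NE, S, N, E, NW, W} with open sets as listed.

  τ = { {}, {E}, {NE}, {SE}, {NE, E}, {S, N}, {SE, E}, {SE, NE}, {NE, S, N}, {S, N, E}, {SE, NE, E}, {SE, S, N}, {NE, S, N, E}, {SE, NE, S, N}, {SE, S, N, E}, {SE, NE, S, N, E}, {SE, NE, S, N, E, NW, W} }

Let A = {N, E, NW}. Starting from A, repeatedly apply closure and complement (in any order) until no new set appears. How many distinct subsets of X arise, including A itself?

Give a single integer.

10

complement {SE, NE, S, W}; its interior {SE, NE}; cl(A) = X∖{SE, NE} = {S, N, E, NW, W}
With k = closure, c = complement:
  1. A     = {N, E, NW}
  2. kA    = {S, N, E, NW, W}
  3. cA    = {SE, NE, S, W}
  4. ckA   = {SE, NE}
  5. kcA   = {SE, NE, S, N, NW, W}
  6. kckA  = {SE, NE, NW, W}
  7. ckcA  = {E}
  8. ckckA = {S, N, E}
  9. kckcA = {E, NW, W}
  10. ckckcA = {SE, NE, S, N}
k, c of each give nothing new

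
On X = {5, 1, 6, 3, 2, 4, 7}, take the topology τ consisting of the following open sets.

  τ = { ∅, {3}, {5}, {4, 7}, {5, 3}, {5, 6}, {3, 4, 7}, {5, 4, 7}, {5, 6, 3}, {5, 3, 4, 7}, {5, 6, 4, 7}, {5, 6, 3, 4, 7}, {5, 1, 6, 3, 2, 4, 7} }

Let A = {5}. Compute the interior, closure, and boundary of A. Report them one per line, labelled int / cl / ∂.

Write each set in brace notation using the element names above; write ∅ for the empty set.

int(A) = {5}
cl(A)  = {5, 1, 6, 2}
∂A     = {1, 6, 2}

U open, U⊆A: ∅, {5}. int(A) = ⋃ = {5}
X∖A={1, 6, 3, 2, 4, 7}, int(X∖A)={3, 4, 7}, hence cl(A)={5, 1, 6, 2}
∂A: remove int from cl → {1, 6, 2}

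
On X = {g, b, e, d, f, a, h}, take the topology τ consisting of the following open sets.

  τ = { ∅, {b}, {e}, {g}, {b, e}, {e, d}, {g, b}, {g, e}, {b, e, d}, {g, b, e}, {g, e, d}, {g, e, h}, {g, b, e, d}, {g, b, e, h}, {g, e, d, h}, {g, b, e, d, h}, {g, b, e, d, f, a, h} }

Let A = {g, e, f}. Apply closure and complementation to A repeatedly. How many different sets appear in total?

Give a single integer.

8

cl via duality: int({b, d, a, h}) = {b}, so X∖{b} = {g, e, d, f, a, h}
Write k for closure, c for complement:
  1. A     = {g, e, f}
  2. kA    = {g, e, d, f, a, h}
  3. cA    = {b, d, a, h}
  4. ckA   = {b}
  5. kcA   = {b, d, f, a, h}
  6. kckA  = {b, f, a}
  7. ckcA  = {g, e}
  8. ckckA = {g, e, d, h}
applying k or c yields no new set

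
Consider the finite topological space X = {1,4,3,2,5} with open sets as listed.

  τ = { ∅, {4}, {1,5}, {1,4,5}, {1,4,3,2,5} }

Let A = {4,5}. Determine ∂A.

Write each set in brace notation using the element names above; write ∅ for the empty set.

{1,3,2,5}

opens ⊆ A: ∅, {4}; union → int = {4}
complement {1,3,2}; its interior ∅; cl(A) = X∖∅ = {1,4,3,2,5}
boundary = {1,4,3,2,5} ∖ {4} = {1,3,2,5}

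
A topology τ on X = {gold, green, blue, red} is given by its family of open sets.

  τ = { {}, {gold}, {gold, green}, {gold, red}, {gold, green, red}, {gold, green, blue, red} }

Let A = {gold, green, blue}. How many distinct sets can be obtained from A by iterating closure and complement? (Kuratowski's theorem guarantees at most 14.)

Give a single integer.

6

complement {red}; its interior {}; cl(A) = X∖{} = {gold, green, blue, red}
With k = closure, c = complement:
  1. A     = {gold, green, blue}
  2. kA    = {gold, green, blue, red}
  3. cA    = {red}
  4. ckA   = {}
  5. kcA   = {blue, red}
  6. ckcA  = {gold, green}
k, c of each give nothing new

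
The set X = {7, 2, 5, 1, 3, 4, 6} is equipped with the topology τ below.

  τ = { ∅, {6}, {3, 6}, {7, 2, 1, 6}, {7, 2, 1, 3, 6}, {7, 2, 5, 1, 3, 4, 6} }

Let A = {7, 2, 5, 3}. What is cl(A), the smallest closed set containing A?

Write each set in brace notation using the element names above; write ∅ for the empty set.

cl via duality: int({1, 4, 6}) = {6}, so X∖{6} = {7, 2, 5, 1, 3, 4}

{7, 2, 5, 1, 3, 4}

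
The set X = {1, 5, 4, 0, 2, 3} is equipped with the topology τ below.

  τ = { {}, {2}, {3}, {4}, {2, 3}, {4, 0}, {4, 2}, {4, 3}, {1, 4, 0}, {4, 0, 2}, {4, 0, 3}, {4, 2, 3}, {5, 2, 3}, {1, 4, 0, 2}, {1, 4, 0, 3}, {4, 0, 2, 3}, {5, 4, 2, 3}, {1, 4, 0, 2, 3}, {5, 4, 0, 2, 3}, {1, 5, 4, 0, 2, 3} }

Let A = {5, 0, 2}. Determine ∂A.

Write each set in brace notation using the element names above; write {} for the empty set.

opens ⊆ A: {}, {2}; union → int = {2}
complement {1, 4, 3}; its interior {4, 3}; cl(A) = X∖{4, 3} = {1, 5, 0, 2}
boundary = {1, 5, 0, 2} ∖ {2} = {1, 5, 0}

{1, 5, 0}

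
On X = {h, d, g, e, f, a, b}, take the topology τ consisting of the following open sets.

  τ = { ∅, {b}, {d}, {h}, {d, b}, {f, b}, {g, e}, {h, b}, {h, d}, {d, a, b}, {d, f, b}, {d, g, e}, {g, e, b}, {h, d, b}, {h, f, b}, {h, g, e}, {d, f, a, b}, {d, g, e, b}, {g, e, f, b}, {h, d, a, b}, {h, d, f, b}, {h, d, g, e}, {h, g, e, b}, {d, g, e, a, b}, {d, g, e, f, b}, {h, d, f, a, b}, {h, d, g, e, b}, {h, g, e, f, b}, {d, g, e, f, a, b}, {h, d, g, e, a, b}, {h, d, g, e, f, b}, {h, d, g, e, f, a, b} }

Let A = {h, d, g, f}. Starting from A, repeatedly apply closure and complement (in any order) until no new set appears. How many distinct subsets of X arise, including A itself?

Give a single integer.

cl via duality: int({e, a, b}) = {b}, so X∖{b} = {h, d, g, e, f, a}
Write k for closure, c for complement:
  1. A     = {h, d, g, f}
  2. kA    = {h, d, g, e, f, a}
  3. cA    = {e, a, b}
  4. ckA   = {b}
  5. kcA   = {g, e, f, a, b}
  6. kckA  = {f, a, b}
  7. ckcA  = {h, d}
  8. ckckA = {h, d, g, e}
  9. kckcA = {h, d, a}
  10. kckckA = {h, d, g, e, a}
  11. ckckcA = {g, e, f, b}
  12. ckckckA = {f, b}
applying k or c yields no new set

12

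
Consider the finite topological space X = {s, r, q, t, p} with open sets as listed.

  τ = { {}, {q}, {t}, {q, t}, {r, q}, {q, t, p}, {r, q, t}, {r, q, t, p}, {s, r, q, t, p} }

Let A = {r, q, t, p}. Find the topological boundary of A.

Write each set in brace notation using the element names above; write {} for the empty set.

{s}

U open, U⊆A: {}, {t}, {q}, {r, q}, {q, t}, {r, q, t}, {q, t, p}, {r, q, t, p}. int(A) = ⋃ = {r, q, t, p}
X∖A={s}, int(X∖A)={}, hence cl(A)={s, r, q, t, p}
∂A: remove int from cl → {s}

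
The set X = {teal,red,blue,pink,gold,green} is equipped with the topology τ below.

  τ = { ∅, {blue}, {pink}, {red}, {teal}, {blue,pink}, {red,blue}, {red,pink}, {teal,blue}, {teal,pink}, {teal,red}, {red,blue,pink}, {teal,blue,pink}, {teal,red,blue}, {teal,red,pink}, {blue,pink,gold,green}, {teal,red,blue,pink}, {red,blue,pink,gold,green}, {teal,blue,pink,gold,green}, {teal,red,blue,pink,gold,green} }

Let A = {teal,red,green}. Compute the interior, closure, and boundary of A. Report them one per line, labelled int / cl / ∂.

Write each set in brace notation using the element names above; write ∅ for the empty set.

interior: largest open inside A is {teal,red} (from ∅, {red}, {teal}, {teal,red})
cl via duality: int({blue,pink,gold}) = {blue,pink}, so X∖{blue,pink} = {teal,red,gold,green}
cl∖int = {gold,green}

int(A) = {teal,red}
cl(A)  = {teal,red,gold,green}
∂A     = {gold,green}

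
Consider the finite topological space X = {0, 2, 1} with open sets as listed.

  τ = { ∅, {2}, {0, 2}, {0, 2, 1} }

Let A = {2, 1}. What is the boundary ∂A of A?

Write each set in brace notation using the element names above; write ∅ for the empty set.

{0, 1}

open subsets of A: ∅, {2}; so int(A) = {2}
closure: X∖int(X∖A) = X∖∅ = {0, 2, 1}
∂A = {0, 2, 1} minus {2} = {0, 1}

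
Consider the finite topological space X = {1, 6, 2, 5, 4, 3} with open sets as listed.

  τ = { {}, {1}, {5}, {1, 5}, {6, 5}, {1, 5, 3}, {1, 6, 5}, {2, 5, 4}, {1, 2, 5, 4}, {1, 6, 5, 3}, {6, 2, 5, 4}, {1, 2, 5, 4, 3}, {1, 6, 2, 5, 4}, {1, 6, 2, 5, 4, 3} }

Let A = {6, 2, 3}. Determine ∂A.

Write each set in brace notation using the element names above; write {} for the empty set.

{6, 2, 4, 3}

U open, U⊆A: {}. int(A) = ⋃ = {}
X∖A={1, 5, 4}, int(X∖A)={1, 5}, hence cl(A)={6, 2, 4, 3}
∂A: remove int from cl → {6, 2, 4, 3}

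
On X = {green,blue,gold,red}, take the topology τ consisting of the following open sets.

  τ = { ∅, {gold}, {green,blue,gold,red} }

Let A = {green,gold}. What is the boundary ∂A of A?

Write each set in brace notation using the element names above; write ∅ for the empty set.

{green,blue,red}

interior: largest open inside A is {gold} (from ∅, {gold})
cl via duality: int({blue,red}) = ∅, so X∖∅ = {green,blue,gold,red}
cl∖int = {green,blue,red}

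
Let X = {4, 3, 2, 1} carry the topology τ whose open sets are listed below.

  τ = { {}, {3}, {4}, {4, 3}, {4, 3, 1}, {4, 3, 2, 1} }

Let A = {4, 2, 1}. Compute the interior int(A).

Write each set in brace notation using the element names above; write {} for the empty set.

{4}

interior: largest open inside A is {4} (from {}, {4})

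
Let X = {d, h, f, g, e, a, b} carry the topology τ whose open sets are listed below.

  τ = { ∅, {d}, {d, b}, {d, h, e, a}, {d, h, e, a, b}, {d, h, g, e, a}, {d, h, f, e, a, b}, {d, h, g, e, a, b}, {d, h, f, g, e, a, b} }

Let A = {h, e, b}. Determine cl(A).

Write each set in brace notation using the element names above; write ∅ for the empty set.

{h, f, g, e, a, b}

closure: X∖int(X∖A) = X∖{d} = {h, f, g, e, a, b}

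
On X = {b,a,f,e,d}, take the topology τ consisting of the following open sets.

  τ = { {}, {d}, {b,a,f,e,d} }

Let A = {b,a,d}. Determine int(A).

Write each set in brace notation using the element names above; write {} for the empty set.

{d}

U open, U⊆A: {}, {d}. int(A) = ⋃ = {d}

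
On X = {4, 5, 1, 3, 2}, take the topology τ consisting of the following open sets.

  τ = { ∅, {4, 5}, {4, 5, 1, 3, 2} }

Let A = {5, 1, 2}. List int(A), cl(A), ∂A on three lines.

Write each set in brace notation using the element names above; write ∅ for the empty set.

int(A) = ∅
cl(A)  = {4, 5, 1, 3, 2}
∂A     = {4, 5, 1, 3, 2}

U open, U⊆A: ∅. int(A) = ⋃ = ∅
X∖A={4, 3}, int(X∖A)=∅, hence cl(A)={4, 5, 1, 3, 2}
∂A: remove int from cl → {4, 5, 1, 3, 2}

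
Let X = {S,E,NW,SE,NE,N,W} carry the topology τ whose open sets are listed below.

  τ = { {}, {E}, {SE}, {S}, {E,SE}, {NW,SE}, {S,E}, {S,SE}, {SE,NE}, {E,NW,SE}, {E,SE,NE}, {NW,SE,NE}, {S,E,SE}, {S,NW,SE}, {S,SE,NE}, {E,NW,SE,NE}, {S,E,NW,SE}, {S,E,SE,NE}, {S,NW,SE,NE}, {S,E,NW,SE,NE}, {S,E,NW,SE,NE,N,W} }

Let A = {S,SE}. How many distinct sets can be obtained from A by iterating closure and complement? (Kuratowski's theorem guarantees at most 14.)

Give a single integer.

X∖A={E,NW,NE,N,W}, int(X∖A)={E}, hence cl(A)={S,NW,SE,NE,N,W}
Orbit (k=closure, c=complement):
  1. A     = {S,SE}
  2. kA    = {S,NW,SE,NE,N,W}
  3. cA    = {E,NW,NE,N,W}
  4. ckA   = {E}
  5. kckA  = {E,N,W}
  6. ckckA = {S,NW,SE,NE}
(closed under both — stop)

6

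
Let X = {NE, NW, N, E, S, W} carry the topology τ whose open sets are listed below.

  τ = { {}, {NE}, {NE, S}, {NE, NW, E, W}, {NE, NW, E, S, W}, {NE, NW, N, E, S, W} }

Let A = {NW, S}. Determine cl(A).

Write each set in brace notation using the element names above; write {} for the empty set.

closure: X∖int(X∖A) = X∖{NE} = {NW, N, E, S, W}

{NW, N, E, S, W}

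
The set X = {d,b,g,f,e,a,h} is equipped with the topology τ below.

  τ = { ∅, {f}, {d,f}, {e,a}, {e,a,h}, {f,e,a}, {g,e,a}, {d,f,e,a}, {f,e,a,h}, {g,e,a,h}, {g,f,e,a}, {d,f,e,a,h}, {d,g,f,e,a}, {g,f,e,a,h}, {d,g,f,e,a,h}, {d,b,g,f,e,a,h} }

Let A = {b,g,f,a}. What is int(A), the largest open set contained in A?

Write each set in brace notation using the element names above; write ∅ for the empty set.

opens ⊆ A: ∅, {f}; union → int = {f}

{f}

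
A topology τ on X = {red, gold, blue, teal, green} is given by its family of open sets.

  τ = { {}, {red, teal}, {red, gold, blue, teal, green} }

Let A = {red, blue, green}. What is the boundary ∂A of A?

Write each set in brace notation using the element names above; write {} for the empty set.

{red, gold, blue, teal, green}

interior: largest open inside A is {} (from {})
cl via duality: int({gold, teal}) = {}, so X∖{} = {red, gold, blue, teal, green}
cl∖int = {red, gold, blue, teal, green}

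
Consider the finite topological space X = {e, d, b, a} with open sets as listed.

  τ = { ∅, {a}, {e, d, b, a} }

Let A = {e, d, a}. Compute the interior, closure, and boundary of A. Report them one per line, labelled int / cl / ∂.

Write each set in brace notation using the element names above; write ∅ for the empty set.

int(A) = {a}
cl(A)  = {e, d, b, a}
∂A     = {e, d, b}

interior: largest open inside A is {a} (from ∅, {a})
cl via duality: int({b}) = ∅, so X∖∅ = {e, d, b, a}
cl∖int = {e, d, b}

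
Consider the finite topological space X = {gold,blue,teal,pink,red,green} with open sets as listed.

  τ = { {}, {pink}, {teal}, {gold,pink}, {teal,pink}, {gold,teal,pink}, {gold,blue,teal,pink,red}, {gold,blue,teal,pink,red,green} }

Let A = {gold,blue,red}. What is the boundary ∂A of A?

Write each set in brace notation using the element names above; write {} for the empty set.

{gold,blue,red,green}

U open, U⊆A: {}. int(A) = ⋃ = {}
X∖A={teal,pink,green}, int(X∖A)={teal,pink}, hence cl(A)={gold,blue,red,green}
∂A: remove int from cl → {gold,blue,red,green}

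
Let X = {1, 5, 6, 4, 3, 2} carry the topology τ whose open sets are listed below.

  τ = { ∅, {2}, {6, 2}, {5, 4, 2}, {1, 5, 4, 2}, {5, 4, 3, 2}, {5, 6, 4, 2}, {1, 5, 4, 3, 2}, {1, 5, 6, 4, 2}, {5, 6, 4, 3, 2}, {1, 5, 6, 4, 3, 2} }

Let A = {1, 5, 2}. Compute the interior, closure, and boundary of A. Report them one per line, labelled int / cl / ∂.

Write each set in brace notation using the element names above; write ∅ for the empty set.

open subsets of A: ∅, {2}; so int(A) = {2}
closure: X∖int(X∖A) = X∖∅ = {1, 5, 6, 4, 3, 2}
∂A = {1, 5, 6, 4, 3, 2} minus {2} = {1, 5, 6, 4, 3}

int(A) = {2}
cl(A)  = {1, 5, 6, 4, 3, 2}
∂A     = {1, 5, 6, 4, 3}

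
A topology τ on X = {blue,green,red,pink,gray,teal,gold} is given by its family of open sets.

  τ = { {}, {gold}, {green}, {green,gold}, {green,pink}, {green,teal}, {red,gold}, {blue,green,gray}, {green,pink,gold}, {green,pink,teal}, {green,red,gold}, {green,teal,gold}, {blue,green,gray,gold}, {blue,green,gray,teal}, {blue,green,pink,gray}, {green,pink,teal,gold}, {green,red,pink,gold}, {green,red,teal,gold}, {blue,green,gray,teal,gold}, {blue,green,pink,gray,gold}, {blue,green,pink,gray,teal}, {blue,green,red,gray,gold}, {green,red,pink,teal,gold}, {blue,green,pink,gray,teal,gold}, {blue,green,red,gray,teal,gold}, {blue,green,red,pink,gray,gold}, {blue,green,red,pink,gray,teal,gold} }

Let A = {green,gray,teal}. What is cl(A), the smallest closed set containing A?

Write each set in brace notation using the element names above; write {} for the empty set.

cl via duality: int({blue,red,pink,gold}) = {red,gold}, so X∖{red,gold} = {blue,green,pink,gray,teal}

{blue,green,pink,gray,teal}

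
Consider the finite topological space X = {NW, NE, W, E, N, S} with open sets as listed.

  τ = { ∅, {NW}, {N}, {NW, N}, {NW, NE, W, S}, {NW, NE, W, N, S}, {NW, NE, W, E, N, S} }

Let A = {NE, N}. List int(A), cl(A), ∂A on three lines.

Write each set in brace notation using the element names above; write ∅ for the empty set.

U open, U⊆A: ∅, {N}. int(A) = ⋃ = {N}
X∖A={NW, W, E, S}, int(X∖A)={NW}, hence cl(A)={NE, W, E, N, S}
∂A: remove int from cl → {NE, W, E, S}

int(A) = {N}
cl(A)  = {NE, W, E, N, S}
∂A     = {NE, W, E, S}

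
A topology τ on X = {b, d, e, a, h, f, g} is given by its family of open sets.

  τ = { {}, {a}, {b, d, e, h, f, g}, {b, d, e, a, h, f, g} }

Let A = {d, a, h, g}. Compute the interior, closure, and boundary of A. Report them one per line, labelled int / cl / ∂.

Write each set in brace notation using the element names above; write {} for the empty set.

interior: largest open inside A is {a} (from {}, {a})
cl via duality: int({b, e, f}) = {}, so X∖{} = {b, d, e, a, h, f, g}
cl∖int = {b, d, e, h, f, g}

int(A) = {a}
cl(A)  = {b, d, e, a, h, f, g}
∂A     = {b, d, e, h, f, g}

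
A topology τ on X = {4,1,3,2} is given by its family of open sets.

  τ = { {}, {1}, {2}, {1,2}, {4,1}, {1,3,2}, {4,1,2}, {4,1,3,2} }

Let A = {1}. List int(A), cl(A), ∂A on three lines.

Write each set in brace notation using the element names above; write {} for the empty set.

interior: largest open inside A is {1} (from {}, {1})
cl via duality: int({4,3,2}) = {2}, so X∖{2} = {4,1,3}
cl∖int = {4,3}

int(A) = {1}
cl(A)  = {4,1,3}
∂A     = {4,3}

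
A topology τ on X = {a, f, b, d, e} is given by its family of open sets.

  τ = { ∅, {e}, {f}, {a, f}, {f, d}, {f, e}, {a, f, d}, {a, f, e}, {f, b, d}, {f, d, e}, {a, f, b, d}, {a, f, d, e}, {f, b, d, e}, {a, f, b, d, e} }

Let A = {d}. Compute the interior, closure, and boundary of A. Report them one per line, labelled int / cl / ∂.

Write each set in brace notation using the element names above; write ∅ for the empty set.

opens ⊆ A: ∅; union → int = ∅
complement {a, f, b, e}; its interior {a, f, e}; cl(A) = X∖{a, f, e} = {b, d}
boundary = {b, d} ∖ ∅ = {b, d}

int(A) = ∅
cl(A)  = {b, d}
∂A     = {b, d}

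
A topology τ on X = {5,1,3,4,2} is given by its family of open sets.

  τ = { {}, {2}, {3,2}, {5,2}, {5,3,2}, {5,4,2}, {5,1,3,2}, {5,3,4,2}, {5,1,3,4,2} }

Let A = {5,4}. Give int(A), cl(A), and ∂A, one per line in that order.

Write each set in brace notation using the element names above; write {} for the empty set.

int(A) = {}
cl(A)  = {5,1,4}
∂A     = {5,1,4}

open subsets of A: {}; so int(A) = {}
closure: X∖int(X∖A) = X∖{3,2} = {5,1,4}
∂A = {5,1,4} minus {} = {5,1,4}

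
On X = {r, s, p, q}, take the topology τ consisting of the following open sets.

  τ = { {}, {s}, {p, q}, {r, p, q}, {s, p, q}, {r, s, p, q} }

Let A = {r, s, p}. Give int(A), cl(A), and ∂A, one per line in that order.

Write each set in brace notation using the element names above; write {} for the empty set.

interior: largest open inside A is {s} (from {}, {s})
cl via duality: int({q}) = {}, so X∖{} = {r, s, p, q}
cl∖int = {r, p, q}

int(A) = {s}
cl(A)  = {r, s, p, q}
∂A     = {r, p, q}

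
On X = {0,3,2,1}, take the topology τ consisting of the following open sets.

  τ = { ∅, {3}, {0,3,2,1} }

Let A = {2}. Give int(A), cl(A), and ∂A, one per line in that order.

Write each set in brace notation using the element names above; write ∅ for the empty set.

U open, U⊆A: ∅. int(A) = ⋃ = ∅
X∖A={0,3,1}, int(X∖A)={3}, hence cl(A)={0,2,1}
∂A: remove int from cl → {0,2,1}

int(A) = ∅
cl(A)  = {0,2,1}
∂A     = {0,2,1}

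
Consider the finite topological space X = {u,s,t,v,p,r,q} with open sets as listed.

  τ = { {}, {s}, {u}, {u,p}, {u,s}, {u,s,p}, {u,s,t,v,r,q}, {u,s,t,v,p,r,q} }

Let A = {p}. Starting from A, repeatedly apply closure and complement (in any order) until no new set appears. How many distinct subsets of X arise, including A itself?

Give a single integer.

closure: X∖int(X∖A) = X∖{u,s,t,v,r,q} = {p}
Let k=closure and c=complement:
  1. A     = {p}
  2. cA    = {u,s,t,v,r,q}
  3. kcA   = {u,s,t,v,p,r,q}
  4. ckcA  = {}
— saturated at 4

4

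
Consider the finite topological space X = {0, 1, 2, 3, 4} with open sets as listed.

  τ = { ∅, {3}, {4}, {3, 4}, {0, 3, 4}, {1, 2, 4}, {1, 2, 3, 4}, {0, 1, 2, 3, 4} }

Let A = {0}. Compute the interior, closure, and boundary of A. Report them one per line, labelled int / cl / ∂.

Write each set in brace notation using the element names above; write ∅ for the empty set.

open subsets of A: ∅; so int(A) = ∅
closure: X∖int(X∖A) = X∖{1, 2, 3, 4} = {0}
∂A = {0} minus ∅ = {0}

int(A) = ∅
cl(A)  = {0}
∂A     = {0}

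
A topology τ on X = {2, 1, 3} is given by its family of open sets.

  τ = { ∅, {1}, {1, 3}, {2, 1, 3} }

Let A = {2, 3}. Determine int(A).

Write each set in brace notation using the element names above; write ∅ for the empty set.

interior: largest open inside A is ∅ (from ∅)

∅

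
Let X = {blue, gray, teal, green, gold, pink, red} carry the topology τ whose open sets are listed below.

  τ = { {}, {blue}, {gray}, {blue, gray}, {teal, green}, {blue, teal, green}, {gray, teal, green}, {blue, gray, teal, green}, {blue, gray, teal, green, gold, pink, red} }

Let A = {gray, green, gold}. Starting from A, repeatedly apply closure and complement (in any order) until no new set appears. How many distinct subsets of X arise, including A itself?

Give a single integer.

10

complement {blue, teal, pink, red}; its interior {blue}; cl(A) = X∖{blue} = {gray, teal, green, gold, pink, red}
With k = closure, c = complement:
  1. A     = {gray, green, gold}
  2. kA    = {gray, teal, green, gold, pink, red}
  3. cA    = {blue, teal, pink, red}
  4. ckA   = {blue}
  5. kcA   = {blue, teal, green, gold, pink, red}
  6. kckA  = {blue, gold, pink, red}
  7. ckcA  = {gray}
  8. ckckA = {gray, teal, green}
  9. kckcA = {gray, gold, pink, red}
  10. ckckcA = {blue, teal, green}
k, c of each give nothing new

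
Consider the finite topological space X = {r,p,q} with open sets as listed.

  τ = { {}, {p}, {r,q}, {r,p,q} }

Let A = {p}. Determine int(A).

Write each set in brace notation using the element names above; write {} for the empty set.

opens ⊆ A: {}, {p}; union → int = {p}

{p}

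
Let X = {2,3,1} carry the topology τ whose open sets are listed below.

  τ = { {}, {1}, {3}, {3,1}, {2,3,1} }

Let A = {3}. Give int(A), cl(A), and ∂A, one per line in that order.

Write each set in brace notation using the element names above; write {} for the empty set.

int(A) = {3}
cl(A)  = {2,3}
∂A     = {2}

open subsets of A: {}, {3}; so int(A) = {3}
closure: X∖int(X∖A) = X∖{1} = {2,3}
∂A = {2,3} minus {3} = {2}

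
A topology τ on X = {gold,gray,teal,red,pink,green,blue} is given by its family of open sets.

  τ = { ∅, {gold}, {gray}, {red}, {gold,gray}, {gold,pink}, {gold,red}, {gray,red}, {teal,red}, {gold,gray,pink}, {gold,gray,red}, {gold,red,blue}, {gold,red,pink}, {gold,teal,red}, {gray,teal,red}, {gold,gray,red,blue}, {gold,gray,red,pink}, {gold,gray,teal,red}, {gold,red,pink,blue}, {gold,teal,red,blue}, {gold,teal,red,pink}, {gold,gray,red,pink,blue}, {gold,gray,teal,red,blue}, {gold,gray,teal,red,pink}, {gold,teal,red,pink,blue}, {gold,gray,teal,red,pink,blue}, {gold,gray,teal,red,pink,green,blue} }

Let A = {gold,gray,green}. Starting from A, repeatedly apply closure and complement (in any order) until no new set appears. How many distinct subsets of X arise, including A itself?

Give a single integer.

cl via duality: int({teal,red,pink,blue}) = {teal,red}, so X∖{teal,red} = {gold,gray,pink,green,blue}
Write k for closure, c for complement:
  1. A     = {gold,gray,green}
  2. kA    = {gold,gray,pink,green,blue}
  3. cA    = {teal,red,pink,blue}
  4. ckA   = {teal,red}
  5. kcA   = {teal,red,pink,green,blue}
  6. kckA  = {teal,red,green,blue}
  7. ckcA  = {gold,gray}
  8. ckckA = {gold,gray,pink}
applying k or c yields no new set

8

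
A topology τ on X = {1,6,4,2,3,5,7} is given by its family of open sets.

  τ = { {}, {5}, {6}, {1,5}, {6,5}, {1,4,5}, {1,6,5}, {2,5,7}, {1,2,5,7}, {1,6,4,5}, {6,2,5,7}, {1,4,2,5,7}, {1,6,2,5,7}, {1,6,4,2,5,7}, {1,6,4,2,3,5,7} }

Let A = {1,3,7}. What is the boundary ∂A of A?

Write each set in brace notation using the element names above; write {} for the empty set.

interior: largest open inside A is {} (from {})
cl via duality: int({6,4,2,5}) = {6,5}, so X∖{6,5} = {1,4,2,3,7}
cl∖int = {1,4,2,3,7}

{1,4,2,3,7}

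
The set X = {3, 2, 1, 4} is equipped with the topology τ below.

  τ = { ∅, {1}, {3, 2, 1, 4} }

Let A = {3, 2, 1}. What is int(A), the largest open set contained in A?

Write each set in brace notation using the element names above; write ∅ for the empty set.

{1}

opens ⊆ A: ∅, {1}; union → int = {1}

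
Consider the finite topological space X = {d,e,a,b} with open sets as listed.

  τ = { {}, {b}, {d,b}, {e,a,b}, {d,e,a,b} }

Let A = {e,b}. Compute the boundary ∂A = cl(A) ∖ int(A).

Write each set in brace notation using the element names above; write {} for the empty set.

{d,e,a}

open subsets of A: {}, {b}; so int(A) = {b}
closure: X∖int(X∖A) = X∖{} = {d,e,a,b}
∂A = {d,e,a,b} minus {b} = {d,e,a}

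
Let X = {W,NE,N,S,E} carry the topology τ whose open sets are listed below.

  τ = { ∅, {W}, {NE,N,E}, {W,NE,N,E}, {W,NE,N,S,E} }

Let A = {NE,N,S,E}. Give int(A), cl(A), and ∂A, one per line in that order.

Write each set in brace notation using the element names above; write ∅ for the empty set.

int(A) = {NE,N,E}
cl(A)  = {NE,N,S,E}
∂A     = {S}

interior: largest open inside A is {NE,N,E} (from ∅, {NE,N,E})
cl via duality: int({W}) = {W}, so X∖{W} = {NE,N,S,E}
cl∖int = {S}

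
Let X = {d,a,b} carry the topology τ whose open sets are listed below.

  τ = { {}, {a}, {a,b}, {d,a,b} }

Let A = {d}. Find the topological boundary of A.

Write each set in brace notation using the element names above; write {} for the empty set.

{d}

interior: largest open inside A is {} (from {})
cl via duality: int({a,b}) = {a,b}, so X∖{a,b} = {d}
cl∖int = {d}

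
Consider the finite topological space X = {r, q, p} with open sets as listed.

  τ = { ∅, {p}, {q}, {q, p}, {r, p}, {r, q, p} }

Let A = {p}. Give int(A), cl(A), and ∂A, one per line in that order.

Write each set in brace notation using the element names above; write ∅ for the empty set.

int(A) = {p}
cl(A)  = {r, p}
∂A     = {r}

interior: largest open inside A is {p} (from ∅, {p})
cl via duality: int({r, q}) = {q}, so X∖{q} = {r, p}
cl∖int = {r}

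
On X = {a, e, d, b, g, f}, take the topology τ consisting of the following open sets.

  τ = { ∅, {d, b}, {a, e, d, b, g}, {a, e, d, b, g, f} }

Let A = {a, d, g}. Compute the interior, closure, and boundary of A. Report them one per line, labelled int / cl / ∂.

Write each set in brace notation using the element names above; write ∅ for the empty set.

int(A) = ∅
cl(A)  = {a, e, d, b, g, f}
∂A     = {a, e, d, b, g, f}

U open, U⊆A: ∅. int(A) = ⋃ = ∅
X∖A={e, b, f}, int(X∖A)=∅, hence cl(A)={a, e, d, b, g, f}
∂A: remove int from cl → {a, e, d, b, g, f}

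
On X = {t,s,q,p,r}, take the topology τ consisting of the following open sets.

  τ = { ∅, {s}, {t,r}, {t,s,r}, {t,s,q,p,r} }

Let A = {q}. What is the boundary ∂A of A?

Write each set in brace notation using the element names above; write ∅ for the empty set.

opens ⊆ A: ∅; union → int = ∅
complement {t,s,p,r}; its interior {t,s,r}; cl(A) = X∖{t,s,r} = {q,p}
boundary = {q,p} ∖ ∅ = {q,p}

{q,p}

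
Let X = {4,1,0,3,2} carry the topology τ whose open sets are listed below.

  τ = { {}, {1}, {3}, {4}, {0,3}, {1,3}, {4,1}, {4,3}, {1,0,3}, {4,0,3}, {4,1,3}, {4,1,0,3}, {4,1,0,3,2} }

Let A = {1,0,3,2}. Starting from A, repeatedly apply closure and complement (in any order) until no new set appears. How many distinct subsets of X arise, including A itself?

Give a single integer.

4

complement {4}; its interior {4}; cl(A) = X∖{4} = {1,0,3,2}
With k = closure, c = complement:
  1. A     = {1,0,3,2}
  2. cA    = {4}
  3. kcA   = {4,2}
  4. ckcA  = {1,0,3}
k, c of each give nothing new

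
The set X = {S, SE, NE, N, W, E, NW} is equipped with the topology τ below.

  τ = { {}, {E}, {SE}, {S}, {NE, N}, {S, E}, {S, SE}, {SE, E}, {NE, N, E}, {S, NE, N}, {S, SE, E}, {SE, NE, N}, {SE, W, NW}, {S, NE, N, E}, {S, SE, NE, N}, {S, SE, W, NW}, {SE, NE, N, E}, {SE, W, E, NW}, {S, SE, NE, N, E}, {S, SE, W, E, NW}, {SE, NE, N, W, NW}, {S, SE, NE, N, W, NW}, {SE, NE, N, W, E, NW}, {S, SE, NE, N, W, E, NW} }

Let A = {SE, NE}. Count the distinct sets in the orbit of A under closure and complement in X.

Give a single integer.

8

complement {S, N, W, E, NW}; its interior {S, E}; cl(A) = X∖{S, E} = {SE, NE, N, W, NW}
With k = closure, c = complement:
  1. A     = {SE, NE}
  2. kA    = {SE, NE, N, W, NW}
  3. cA    = {S, N, W, E, NW}
  4. ckA   = {S, E}
  5. kcA   = {S, NE, N, W, E, NW}
  6. ckcA  = {SE}
  7. kckcA = {SE, W, NW}
  8. ckckcA = {S, NE, N, E}
k, c of each give nothing new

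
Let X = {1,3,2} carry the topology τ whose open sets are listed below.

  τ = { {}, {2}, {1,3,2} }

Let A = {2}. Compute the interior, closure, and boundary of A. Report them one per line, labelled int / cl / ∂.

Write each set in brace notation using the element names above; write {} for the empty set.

int(A) = {2}
cl(A)  = {1,3,2}
∂A     = {1,3}

interior: largest open inside A is {2} (from {}, {2})
cl via duality: int({1,3}) = {}, so X∖{} = {1,3,2}
cl∖int = {1,3}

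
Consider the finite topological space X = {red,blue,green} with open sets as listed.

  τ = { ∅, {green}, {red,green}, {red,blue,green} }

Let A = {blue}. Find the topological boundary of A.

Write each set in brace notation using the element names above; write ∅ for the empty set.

{blue}

opens ⊆ A: ∅; union → int = ∅
complement {red,green}; its interior {red,green}; cl(A) = X∖{red,green} = {blue}
boundary = {blue} ∖ ∅ = {blue}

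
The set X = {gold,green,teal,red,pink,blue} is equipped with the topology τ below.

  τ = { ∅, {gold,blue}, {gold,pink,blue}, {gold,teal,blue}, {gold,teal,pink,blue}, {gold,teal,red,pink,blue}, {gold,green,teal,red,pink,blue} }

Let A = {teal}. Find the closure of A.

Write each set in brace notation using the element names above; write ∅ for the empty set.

{green,teal,red}

closure: X∖int(X∖A) = X∖{gold,pink,blue} = {green,teal,red}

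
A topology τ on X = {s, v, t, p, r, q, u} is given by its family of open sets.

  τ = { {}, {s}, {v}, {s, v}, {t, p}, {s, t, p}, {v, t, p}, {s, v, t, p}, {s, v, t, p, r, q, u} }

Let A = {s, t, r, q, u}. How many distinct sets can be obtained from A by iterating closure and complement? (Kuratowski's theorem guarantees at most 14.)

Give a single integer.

10

cl via duality: int({v, p}) = {v}, so X∖{v} = {s, t, p, r, q, u}
Write k for closure, c for complement:
  1. A     = {s, t, r, q, u}
  2. kA    = {s, t, p, r, q, u}
  3. cA    = {v, p}
  4. ckA   = {v}
  5. kcA   = {v, t, p, r, q, u}
  6. kckA  = {v, r, q, u}
  7. ckcA  = {s}
  8. ckckA = {s, t, p}
  9. kckcA = {s, r, q, u}
  10. ckckcA = {v, t, p}
applying k or c yields no new set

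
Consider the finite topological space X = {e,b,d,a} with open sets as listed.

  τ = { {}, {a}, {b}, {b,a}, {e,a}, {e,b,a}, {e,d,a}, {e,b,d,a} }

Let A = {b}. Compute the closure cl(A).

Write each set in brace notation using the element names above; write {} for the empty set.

cl via duality: int({e,d,a}) = {e,d,a}, so X∖{e,d,a} = {b}

{b}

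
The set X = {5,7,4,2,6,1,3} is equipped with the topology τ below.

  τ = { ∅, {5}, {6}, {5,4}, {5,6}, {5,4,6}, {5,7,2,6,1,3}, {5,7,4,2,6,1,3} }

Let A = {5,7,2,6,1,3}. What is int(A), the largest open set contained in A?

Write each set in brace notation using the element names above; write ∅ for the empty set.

opens ⊆ A: ∅, {6}, {5}, {5,6}, {5,7,2,6,1,3}; union → int = {5,7,2,6,1,3}

{5,7,2,6,1,3}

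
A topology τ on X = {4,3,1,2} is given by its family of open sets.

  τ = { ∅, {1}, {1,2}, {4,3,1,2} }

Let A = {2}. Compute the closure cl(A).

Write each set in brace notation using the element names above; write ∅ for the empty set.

{4,3,2}

complement {4,3,1}; its interior {1}; cl(A) = X∖{1} = {4,3,2}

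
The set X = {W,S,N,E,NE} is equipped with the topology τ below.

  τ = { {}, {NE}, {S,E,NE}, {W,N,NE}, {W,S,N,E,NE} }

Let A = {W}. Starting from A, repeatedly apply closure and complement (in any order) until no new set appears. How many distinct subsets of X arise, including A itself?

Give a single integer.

6

X∖A={S,N,E,NE}, int(X∖A)={S,E,NE}, hence cl(A)={W,N}
Orbit (k=closure, c=complement):
  1. A     = {W}
  2. kA    = {W,N}
  3. cA    = {S,N,E,NE}
  4. ckA   = {S,E,NE}
  5. kcA   = {W,S,N,E,NE}
  6. ckcA  = {}
(closed under both — stop)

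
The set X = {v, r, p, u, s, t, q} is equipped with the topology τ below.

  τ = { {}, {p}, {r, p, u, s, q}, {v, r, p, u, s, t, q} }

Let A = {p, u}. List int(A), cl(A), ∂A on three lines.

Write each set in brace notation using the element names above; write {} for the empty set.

int(A) = {p}
cl(A)  = {v, r, p, u, s, t, q}
∂A     = {v, r, u, s, t, q}

interior: largest open inside A is {p} (from {}, {p})
cl via duality: int({v, r, s, t, q}) = {}, so X∖{} = {v, r, p, u, s, t, q}
cl∖int = {v, r, u, s, t, q}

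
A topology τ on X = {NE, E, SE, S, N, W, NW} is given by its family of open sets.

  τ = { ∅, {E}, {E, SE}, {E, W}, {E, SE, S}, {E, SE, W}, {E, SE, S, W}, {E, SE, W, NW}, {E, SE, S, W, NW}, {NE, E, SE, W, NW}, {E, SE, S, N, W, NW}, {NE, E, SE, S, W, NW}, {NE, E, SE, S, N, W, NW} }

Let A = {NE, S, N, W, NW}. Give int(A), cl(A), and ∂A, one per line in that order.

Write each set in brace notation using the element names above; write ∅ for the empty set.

interior: largest open inside A is ∅ (from ∅)
cl via duality: int({E, SE}) = {E, SE}, so X∖{E, SE} = {NE, S, N, W, NW}
cl∖int = {NE, S, N, W, NW}

int(A) = ∅
cl(A)  = {NE, S, N, W, NW}
∂A     = {NE, S, N, W, NW}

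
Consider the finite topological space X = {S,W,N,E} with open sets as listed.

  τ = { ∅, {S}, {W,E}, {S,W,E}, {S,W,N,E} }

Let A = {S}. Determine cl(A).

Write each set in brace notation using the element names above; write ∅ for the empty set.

cl via duality: int({W,N,E}) = {W,E}, so X∖{W,E} = {S,N}

{S,N}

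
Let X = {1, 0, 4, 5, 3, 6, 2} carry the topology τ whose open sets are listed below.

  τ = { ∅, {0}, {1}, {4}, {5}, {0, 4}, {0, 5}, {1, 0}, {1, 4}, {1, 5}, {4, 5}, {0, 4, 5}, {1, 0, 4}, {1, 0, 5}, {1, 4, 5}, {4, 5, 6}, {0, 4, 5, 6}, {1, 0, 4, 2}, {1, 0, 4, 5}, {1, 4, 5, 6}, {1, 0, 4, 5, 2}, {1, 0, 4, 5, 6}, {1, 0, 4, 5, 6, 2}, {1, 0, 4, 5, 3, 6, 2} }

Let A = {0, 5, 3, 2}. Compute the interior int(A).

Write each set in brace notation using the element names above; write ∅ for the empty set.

{0, 5}

open subsets of A: ∅, {0}, {5}, {0, 5}; so int(A) = {0, 5}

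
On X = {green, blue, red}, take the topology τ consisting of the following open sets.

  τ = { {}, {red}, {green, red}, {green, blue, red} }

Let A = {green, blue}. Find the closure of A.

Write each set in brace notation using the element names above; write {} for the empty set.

complement {red}; its interior {red}; cl(A) = X∖{red} = {green, blue}

{green, blue}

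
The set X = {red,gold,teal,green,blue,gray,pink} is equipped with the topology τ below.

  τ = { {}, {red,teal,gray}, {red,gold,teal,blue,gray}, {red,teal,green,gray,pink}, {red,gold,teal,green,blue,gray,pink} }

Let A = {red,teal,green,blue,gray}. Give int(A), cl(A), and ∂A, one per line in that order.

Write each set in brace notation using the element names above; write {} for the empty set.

interior: largest open inside A is {red,teal,gray} (from {}, {red,teal,gray})
cl via duality: int({gold,pink}) = {}, so X∖{} = {red,gold,teal,green,blue,gray,pink}
cl∖int = {gold,green,blue,pink}

int(A) = {red,teal,gray}
cl(A)  = {red,gold,teal,green,blue,gray,pink}
∂A     = {gold,green,blue,pink}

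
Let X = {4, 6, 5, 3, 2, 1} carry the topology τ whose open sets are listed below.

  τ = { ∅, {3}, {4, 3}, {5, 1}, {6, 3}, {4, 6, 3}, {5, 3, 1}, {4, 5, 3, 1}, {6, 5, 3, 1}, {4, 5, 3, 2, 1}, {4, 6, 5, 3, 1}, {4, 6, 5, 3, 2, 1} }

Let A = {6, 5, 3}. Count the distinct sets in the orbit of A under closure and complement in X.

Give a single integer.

cl via duality: int({4, 2, 1}) = ∅, so X∖∅ = {4, 6, 5, 3, 2, 1}
Write k for closure, c for complement:
  1. A     = {6, 5, 3}
  2. kA    = {4, 6, 5, 3, 2, 1}
  3. cA    = {4, 2, 1}
  4. ckA   = ∅
  5. kcA   = {4, 5, 2, 1}
  6. ckcA  = {6, 3}
  7. kckcA = {4, 6, 3, 2}
  8. ckckcA = {5, 1}
  9. kckckcA = {5, 2, 1}
  10. ckckckcA = {4, 6, 3}
applying k or c yields no new set

10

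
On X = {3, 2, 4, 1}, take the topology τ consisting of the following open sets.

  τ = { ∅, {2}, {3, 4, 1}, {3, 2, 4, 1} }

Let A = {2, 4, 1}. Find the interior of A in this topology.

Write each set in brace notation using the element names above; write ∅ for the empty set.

{2}

U open, U⊆A: ∅, {2}. int(A) = ⋃ = {2}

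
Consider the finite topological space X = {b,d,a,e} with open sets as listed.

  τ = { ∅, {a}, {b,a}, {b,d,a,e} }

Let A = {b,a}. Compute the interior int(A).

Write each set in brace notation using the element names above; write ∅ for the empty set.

{b,a}

open subsets of A: ∅, {a}, {b,a}; so int(A) = {b,a}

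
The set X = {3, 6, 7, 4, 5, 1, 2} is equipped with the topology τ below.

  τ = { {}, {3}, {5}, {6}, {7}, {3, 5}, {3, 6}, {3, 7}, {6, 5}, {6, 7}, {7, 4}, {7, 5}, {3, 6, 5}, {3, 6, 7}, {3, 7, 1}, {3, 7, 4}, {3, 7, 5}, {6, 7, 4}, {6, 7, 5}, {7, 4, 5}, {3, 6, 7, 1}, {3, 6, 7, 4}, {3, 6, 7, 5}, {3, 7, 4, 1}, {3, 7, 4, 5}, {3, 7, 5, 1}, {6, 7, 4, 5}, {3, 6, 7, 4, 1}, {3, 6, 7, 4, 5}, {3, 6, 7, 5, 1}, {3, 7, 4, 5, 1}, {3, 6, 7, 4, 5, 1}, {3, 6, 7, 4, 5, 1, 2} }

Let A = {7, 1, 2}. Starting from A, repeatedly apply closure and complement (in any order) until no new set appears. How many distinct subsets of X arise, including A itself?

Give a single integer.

8

complement {3, 6, 4, 5}; its interior {3, 6, 5}; cl(A) = X∖{3, 6, 5} = {7, 4, 1, 2}
With k = closure, c = complement:
  1. A     = {7, 1, 2}
  2. kA    = {7, 4, 1, 2}
  3. cA    = {3, 6, 4, 5}
  4. ckA   = {3, 6, 5}
  5. kcA   = {3, 6, 4, 5, 1, 2}
  6. kckA  = {3, 6, 5, 1, 2}
  7. ckcA  = {7}
  8. ckckA = {7, 4}
k, c of each give nothing new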